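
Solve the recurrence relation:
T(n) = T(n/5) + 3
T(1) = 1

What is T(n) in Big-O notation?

Each step divides n by 5 and adds 3. After log_5(n) steps we reach T(1)=1. So T(n) = 3·log_5(n) + 1 = O(log n).

Answer: O(log n)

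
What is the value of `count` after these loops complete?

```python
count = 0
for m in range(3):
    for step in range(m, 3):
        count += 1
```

Upper triangle: 3 + 2 + ... + 1
`count` takes the values: 0 → 1 → 2 → 3 → 4 → 5 → 6

Answer: 6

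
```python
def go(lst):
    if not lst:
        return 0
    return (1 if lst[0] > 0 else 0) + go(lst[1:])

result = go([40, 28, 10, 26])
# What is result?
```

Count of positive elements in [40, 28, 10, 26] = 4

Answer: 4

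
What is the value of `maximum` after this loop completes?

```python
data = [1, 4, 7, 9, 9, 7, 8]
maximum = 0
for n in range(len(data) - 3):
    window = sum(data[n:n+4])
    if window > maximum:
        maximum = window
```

Max sum of 4-element window in [1, 4, 7, 9, 9, 7, 8]
`maximum` takes the values: 0 → 21 → 29 → 32 → 33

Answer: 33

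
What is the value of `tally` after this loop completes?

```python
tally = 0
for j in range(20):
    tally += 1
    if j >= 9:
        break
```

Loop breaks when j reaches 9, tally is 10
`tally` takes the values: 0 → 1 → 2 → 3 → 4 → 5 → 6 → 7 → 8 → 9 → 10

Answer: 10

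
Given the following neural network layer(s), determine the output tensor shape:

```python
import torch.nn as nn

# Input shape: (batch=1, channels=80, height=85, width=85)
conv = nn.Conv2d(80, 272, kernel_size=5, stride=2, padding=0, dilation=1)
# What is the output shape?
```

Input: (1, 80, 85, 85) -> Output: (1, 272, 41, 41)

Answer: (1, 272, 41, 41)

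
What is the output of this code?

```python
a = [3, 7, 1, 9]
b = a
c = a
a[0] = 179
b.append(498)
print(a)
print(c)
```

Key concept: multiple aliases.
Step by step:
`a = [3, 7, 1, 9]` → a = [3, 7, 1, 9]
`b = a` → b = [3, 7, 1, 9] (same object as a)
`c = a` → c = [3, 7, 1, 9] (same object as a, b)
`a[0] = 179` → a = [179, 7, 1, 9] (same object as b, c); b = [179, 7, 1, 9] (same object as a, c); c = [179, 7, 1, 9] (same object as a, b)
`b.append(498)` → a = [179, 7, 1, 9, 498] (same object as b, c); b = [179, 7, 1, 9, 498] (same object as a, c); c = [179, 7, 1, 9, 498] (same object as a, b)
`print(a)` → prints [179, 7, 1, 9, 498]
`print(c)` → prints [179, 7, 1, 9, 498]

Answer:
[179, 7, 1, 9, 498]
[179, 7, 1, 9, 498]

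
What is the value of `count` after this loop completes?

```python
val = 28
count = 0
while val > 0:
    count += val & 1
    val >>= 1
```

Count set bits in 28 (binary: 0b11100)
`count` takes the values: 0 → 1 → 2 → 3

Answer: 3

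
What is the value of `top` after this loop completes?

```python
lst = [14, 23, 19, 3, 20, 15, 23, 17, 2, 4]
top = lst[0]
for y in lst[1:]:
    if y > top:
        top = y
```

Maximum of [14, 23, 19, 3, 20, 15, 23, 17, 2, 4]
`top` takes the values: 14 → 23

Answer: 23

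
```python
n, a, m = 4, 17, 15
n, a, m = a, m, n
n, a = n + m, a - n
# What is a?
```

Trace:
`n, a, m = 4, 17, 15` → n = 4; a = 17; m = 15
`n, a, m = a, m, n` → n = 17; a = 15; m = 4
`n, a = n + m, a - n` → n = 21; a = -2
So a = -2

Answer: -2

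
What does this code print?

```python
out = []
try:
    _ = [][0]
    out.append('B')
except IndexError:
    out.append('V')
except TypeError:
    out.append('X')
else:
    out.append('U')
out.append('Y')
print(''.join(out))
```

Execution trace: 'V' (except IndexError) → 'Y' (after the try/except). Output: VY

Answer: VY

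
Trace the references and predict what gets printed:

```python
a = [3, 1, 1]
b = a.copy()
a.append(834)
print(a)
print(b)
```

Key concept: list.copy() creates independent copy.
Step by step:
`a = [3, 1, 1]` → a = [3, 1, 1]
`b = a.copy()` → b = [3, 1, 1]
`a.append(834)` → a = [3, 1, 1, 834]
`print(a)` → prints [3, 1, 1, 834]
`print(b)` → prints [3, 1, 1]

Answer:
[3, 1, 1, 834]
[3, 1, 1]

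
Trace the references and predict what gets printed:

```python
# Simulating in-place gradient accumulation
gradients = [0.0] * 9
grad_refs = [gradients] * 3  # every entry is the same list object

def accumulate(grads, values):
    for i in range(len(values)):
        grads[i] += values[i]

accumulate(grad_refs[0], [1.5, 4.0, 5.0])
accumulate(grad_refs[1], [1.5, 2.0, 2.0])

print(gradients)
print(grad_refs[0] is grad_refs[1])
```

Key concept: gradient accumulation aliasing.
Step by step:
`gradients = [0.0] * 9` → gradients = [0.0, 0.0, 0.0, 0.0, 0.0, 0.0, 0.0, 0.0, 0.0]
`grad_refs = [gradients] * 3` → grad_refs = [[0.0, 0.0, 0.0, 0.0, 0.0, 0.0, 0.0, 0.0, 0.0], [0.0, 0.0, 0.0, 0.0, 0.0, 0.0, 0.0, 0.0, 0.0], [0.0, 0.0, 0.0, 0.0, 0.0, 0.0, 0.0, 0.0, 0.0]]
`accumulate(grad_refs[0], [1.5, 4.0, 5.0])` → gradients = [1.5, 4.0, 5.0, 0.0, 0.0, 0.0, 0.0, 0.0, 0.0]; grad_refs = [[1.5, 4.0, 5.0, 0.0, 0.0, 0.0, 0.0, 0.0, 0.0], [1.5, 4.0, 5.0, 0.0, 0.0, 0.0, 0.0, 0.0, 0.0], [1.5, 4.0, 5.0, 0.0, 0.0, 0.0, 0.0, 0.0, 0.0]]
`accumulate(grad_refs[1], [1.5, 2.0, 2.0])` → gradients = [3.0, 6.0, 7.0, 0.0, 0.0, 0.0, 0.0, 0.0, 0.0]; grad_refs = [[3.0, 6.0, 7.0, 0.0, 0.0, 0.0, 0.0, 0.0, 0.0], [3.0, 6.0, 7.0, 0.0, 0.0, 0.0, 0.0, 0.0, 0.0], [3.0, 6.0, 7.0, 0.0, 0.0, 0.0, 0.0, 0.0, 0.0]]
`print(gradients)` → prints [3.0, 6.0, 7.0, 0.0, 0.0, 0.0, 0.0, 0.0, 0.0]
`print(grad_refs[0] is grad_refs[1])` → prints True

Answer:
[3.0, 6.0, 7.0, 0.0, 0.0, 0.0, 0.0, 0.0, 0.0]
True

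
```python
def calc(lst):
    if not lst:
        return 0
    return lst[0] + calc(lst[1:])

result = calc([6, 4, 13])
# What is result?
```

6 + 4 + 13 + 0 = 23

Answer: 23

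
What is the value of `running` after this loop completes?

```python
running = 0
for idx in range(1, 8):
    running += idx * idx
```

Sum of squares 1² to 7² = 140
`running` takes the values: 0 → 1 → 5 → 14 → 30 → 55 → 91 → 140

Answer: 140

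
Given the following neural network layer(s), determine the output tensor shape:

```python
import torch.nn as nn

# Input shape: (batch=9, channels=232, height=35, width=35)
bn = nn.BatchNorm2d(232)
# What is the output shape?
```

Input: (9, 232, 35, 35) -> Output: (9, 232, 35, 35)

Answer: (9, 232, 35, 35)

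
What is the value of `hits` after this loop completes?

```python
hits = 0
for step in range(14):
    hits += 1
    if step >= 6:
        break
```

Loop breaks when step reaches 6, hits is 7
`hits` takes the values: 0 → 1 → 2 → 3 → 4 → 5 → 6 → 7

Answer: 7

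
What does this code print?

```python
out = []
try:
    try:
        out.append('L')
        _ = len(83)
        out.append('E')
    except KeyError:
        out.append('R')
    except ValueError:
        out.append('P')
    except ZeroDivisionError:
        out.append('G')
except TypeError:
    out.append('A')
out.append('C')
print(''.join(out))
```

Execution trace: 'L' (try body) → 'A' (outer except TypeError) → 'C' (after the try/except). Output: LAC

Answer: LAC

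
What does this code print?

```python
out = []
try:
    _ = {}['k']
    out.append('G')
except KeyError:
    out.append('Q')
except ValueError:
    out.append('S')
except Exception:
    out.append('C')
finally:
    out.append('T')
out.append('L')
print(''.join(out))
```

Execution trace: 'Q' (except KeyError) → 'T' (finally) → 'L' (after the try/except). Output: QTL

Answer: QTL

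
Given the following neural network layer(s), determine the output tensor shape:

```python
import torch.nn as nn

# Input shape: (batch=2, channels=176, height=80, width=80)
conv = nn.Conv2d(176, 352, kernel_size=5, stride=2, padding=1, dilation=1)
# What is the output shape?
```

Input: (2, 176, 80, 80) -> Output: (2, 352, 39, 39)

Answer: (2, 352, 39, 39)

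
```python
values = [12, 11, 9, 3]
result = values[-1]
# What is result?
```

Trace:
`values = [12, 11, 9, 3]` → values = [12, 11, 9, 3]
`result = values[-1]` → result = 3
So result = 3

Answer: 3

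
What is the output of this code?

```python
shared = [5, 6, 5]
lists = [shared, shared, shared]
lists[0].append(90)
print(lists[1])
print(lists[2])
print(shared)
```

Key concept: list of same reference.
Step by step:
`shared = [5, 6, 5]` → shared = [5, 6, 5]
`lists = [shared, shared, shared]` → lists = [[5, 6, 5], [5, 6, 5], [5, 6, 5]]
`lists[0].append(90)` → shared = [5, 6, 5, 90]; lists = [[5, 6, 5, 90], [5, 6, 5, 90], [5, 6, 5, 90]]
`print(lists[1])` → prints [5, 6, 5, 90]
`print(lists[2])` → prints [5, 6, 5, 90]
`print(shared)` → prints [5, 6, 5, 90]

Answer:
[5, 6, 5, 90]
[5, 6, 5, 90]
[5, 6, 5, 90]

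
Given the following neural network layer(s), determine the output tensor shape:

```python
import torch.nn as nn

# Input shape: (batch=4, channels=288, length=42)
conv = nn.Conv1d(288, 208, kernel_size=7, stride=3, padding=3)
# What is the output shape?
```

Input: (4, 288, 42) -> Output: (4, 208, 14)

Answer: (4, 208, 14)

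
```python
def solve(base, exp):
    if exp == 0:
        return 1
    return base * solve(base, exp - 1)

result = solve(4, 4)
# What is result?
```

solve(4, 4) = 4 * 4 * 4 * 4 = 256

Answer: 256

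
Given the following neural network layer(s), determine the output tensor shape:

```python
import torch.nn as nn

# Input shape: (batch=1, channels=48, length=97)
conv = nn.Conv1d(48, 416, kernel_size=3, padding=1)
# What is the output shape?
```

Input: (1, 48, 97) -> Output: (1, 416, 97)

Answer: (1, 416, 97)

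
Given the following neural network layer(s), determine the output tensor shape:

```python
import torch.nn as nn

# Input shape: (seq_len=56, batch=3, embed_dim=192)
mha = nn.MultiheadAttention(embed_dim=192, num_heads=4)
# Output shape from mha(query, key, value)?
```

Input: (56, 3, 192) -> Output: (56, 3, 192)

Answer: (56, 3, 192)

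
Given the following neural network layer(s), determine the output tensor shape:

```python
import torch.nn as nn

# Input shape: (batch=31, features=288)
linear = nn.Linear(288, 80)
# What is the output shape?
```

Input: (31, 288) -> Output: (31, 80)

Answer: (31, 80)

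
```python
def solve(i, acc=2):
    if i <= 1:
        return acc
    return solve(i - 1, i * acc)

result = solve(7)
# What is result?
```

Accumulator trace (n, acc): (7, 2) -> (6, 14) -> (5, 84) -> (4, 420) -> (3, 1680) -> (2, 5040) -> (1, 10080) -> return 10080

Answer: 10080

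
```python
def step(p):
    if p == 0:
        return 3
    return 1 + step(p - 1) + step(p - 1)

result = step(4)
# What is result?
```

step(p) = 1 + 2·step(p-1), step(0)=3. Closed form: (3+1)·2^4 - 1 = 63.

Answer: 63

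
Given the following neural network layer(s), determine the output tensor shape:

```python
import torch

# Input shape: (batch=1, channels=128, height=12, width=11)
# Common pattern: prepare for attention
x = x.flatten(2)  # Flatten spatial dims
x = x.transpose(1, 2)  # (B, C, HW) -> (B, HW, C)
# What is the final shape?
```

Input: (1, 128, 12, 11) -> after flatten(2): (1, 128, 132) -> Output: (1, 132, 128)

Answer: (1, 132, 128)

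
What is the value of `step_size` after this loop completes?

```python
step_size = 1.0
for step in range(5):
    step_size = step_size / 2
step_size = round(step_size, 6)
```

Halving LR 5 times: 1 / 2^5
`step_size` takes the values: 1.0 → 0.5 → 0.25 → 0.125 → 0.0625 → 0.03125

Answer: 0.03125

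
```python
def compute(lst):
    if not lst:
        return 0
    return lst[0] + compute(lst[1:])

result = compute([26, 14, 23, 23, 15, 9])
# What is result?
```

26 + 14 + 23 + 23 + 15 + 9 + 0 = 110

Answer: 110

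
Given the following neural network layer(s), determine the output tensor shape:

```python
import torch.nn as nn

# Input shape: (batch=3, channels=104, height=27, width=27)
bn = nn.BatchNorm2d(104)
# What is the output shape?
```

Input: (3, 104, 27, 27) -> Output: (3, 104, 27, 27)

Answer: (3, 104, 27, 27)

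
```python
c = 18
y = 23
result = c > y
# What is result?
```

Trace:
`c = 18` → c = 18
`y = 23` → y = 23
`result = c > y` → result = False
So result = False

Answer: False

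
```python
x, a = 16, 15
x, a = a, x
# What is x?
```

Trace:
`x, a = 16, 15` → x = 16; a = 15
`x, a = a, x` → x = 15; a = 16
So x = 15

Answer: 15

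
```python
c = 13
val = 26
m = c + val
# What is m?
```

Trace:
`c = 13` → c = 13
`val = 26` → val = 26
`m = c + val` → m = 39
So m = 39

Answer: 39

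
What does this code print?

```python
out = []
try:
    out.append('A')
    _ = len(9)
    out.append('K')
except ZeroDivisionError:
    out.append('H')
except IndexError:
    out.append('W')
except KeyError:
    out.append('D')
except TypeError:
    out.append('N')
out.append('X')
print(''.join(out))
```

Execution trace: 'A' (try body) → 'N' (except TypeError) → 'X' (after the try/except). Output: ANX

Answer: ANX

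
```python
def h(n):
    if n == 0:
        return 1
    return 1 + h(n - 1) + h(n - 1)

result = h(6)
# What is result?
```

h(n) = 1 + 2·h(n-1), h(0)=1. Closed form: (1+1)·2^6 - 1 = 127.

Answer: 127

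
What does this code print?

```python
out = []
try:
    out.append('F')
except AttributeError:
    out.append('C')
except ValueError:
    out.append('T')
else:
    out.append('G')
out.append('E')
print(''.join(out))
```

Execution trace: 'F' (try body, no exception) → 'G' (else) → 'E' (after the try/except). Output: FGE

Answer: FGE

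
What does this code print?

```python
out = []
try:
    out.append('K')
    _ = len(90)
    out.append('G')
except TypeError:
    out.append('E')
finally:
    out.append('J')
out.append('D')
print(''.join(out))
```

Execution trace: 'K' (try body) → 'E' (except TypeError) → 'J' (finally) → 'D' (after the try/except). Output: KEJD

Answer: KEJD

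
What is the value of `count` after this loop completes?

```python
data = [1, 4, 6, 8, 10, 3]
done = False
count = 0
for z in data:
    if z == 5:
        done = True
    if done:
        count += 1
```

Count elements after first 5 in [1, 4, 6, 8, 10, 3]
`count` takes the values: 0

Answer: 0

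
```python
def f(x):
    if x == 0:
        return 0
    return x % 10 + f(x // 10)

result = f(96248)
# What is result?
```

Sum of digits of 96248: 8 + 4 + 2 + 6 + 9 = 29

Answer: 29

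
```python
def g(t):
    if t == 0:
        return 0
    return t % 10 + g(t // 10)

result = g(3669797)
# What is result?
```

Sum of digits of 3669797: 7 + 9 + 7 + 9 + 6 + 6 + 3 = 47

Answer: 47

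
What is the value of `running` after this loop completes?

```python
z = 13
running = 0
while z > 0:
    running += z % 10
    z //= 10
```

Sum digits of 13
`running` takes the values: 0 → 3 → 4

Answer: 4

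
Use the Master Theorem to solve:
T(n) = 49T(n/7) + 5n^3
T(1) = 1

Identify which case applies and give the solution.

a=49, b=7, f(n)=5n^3. log_7(49) = 2. Since c=3 > 2 and the regularity condition holds (49(n/7)^3 = (49/7^3)n^3 with 49/7^3 < 1), Case 3 applies: T(n) = Θ(f(n)) = O(n^3).

Answer: O(n^3) - Case 3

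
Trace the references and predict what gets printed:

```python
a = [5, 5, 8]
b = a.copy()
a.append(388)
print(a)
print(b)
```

Key concept: list.copy() creates independent copy.
Step by step:
`a = [5, 5, 8]` → a = [5, 5, 8]
`b = a.copy()` → b = [5, 5, 8]
`a.append(388)` → a = [5, 5, 8, 388]
`print(a)` → prints [5, 5, 8, 388]
`print(b)` → prints [5, 5, 8]

Answer:
[5, 5, 8, 388]
[5, 5, 8]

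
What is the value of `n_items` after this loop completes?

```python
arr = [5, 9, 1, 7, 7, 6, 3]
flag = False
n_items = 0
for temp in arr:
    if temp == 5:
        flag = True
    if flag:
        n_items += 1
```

Count elements after first 5 in [5, 9, 1, 7, 7, 6, 3]
`n_items` takes the values: 0 → 1 → 2 → 3 → 4 → 5 → 6 → 7

Answer: 7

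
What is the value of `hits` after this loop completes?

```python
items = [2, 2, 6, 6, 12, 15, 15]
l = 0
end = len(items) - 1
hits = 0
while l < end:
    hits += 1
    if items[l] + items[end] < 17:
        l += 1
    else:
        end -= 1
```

Steps to find pair summing to 17
`hits` takes the values: 0 → 1 → 2 → 3 → 4 → 5 → 6

Answer: 6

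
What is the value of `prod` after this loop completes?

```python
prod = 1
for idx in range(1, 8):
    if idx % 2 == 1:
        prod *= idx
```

Product of odd numbers 1 to 7
`prod` takes the values: 1 → 3 → 15 → 105

Answer: 105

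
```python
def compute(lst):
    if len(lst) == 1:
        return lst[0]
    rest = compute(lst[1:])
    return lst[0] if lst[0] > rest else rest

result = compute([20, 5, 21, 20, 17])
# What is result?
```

Recursive max over [20, 5, 21, 20, 17] = 21

Answer: 21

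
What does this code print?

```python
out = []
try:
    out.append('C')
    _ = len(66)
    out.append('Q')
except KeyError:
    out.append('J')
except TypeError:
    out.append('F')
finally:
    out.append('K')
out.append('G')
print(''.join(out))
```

Execution trace: 'C' (try body) → 'F' (except TypeError) → 'K' (finally) → 'G' (after the try/except). Output: CFKG

Answer: CFKG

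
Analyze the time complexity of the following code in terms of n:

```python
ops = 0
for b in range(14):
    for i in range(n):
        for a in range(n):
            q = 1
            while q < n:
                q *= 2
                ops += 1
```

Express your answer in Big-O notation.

Each loop level contributes: 1 × n × n × log n. Multiplying the contributions gives O(n^2 log n).

Answer: O(n^2 log n)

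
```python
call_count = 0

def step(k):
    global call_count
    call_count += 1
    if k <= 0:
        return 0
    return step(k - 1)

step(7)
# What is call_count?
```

Linear recursion stepping by 1: 8 calls from k=7 down to ≤0.

Answer: 8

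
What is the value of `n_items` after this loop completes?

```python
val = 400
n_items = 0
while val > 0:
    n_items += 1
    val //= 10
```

Count digits by repeated division by 10
`n_items` takes the values: 0 → 1 → 2 → 3

Answer: 3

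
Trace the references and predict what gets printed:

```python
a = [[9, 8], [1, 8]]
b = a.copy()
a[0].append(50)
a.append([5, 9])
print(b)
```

Key concept: shallow copy with nested lists.
Step by step:
`a = [[9, 8], [1, 8]]` → a = [[9, 8], [1, 8]]
`b = a.copy()` → b = [[9, 8], [1, 8]]
`a[0].append(50)` → a = [[9, 8, 50], [1, 8]]; b = [[9, 8, 50], [1, 8]]
`a.append([5, 9])` → a = [[9, 8, 50], [1, 8], [5, 9]]
`print(b)` → prints [[9, 8, 50], [1, 8]]

Answer: [[9, 8, 50], [1, 8]]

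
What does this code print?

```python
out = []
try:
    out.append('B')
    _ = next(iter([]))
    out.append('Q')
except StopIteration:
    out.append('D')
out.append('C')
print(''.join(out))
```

Execution trace: 'B' (try body) → 'D' (except StopIteration) → 'C' (after the try/except). Output: BDC

Answer: BDC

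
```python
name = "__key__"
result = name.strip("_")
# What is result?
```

Trace:
`name = "__key__"` → name = '__key__'
`result = name.strip("_")` → result = 'key'
So result = 'key'

Answer: 'key'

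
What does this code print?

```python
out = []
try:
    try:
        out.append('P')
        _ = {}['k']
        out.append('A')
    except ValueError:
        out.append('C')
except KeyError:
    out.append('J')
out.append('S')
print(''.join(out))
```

Execution trace: 'P' (try body) → 'J' (outer except KeyError) → 'S' (after the try/except). Output: PJS

Answer: PJS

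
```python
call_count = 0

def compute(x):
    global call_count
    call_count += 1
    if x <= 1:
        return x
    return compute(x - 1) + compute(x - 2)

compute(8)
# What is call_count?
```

Calls(x) = 1 + Calls(x-1) + Calls(x-2); Calls(0)=Calls(1)=1. For x=8 this gives 67.

Answer: 67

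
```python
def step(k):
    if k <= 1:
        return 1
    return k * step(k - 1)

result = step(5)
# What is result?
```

step(5) = 5 * 4 * 3 * 2 * 1 = 120

Answer: 120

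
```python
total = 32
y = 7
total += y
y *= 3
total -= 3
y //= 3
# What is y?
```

Trace:
`total = 32` → total = 32
`y = 7` → y = 7
`total += y` → total = 39
`y *= 3` → y = 21
`total -= 3` → total = 36
`y //= 3` → y = 7
So y = 7

Answer: 7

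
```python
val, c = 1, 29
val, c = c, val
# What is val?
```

Trace:
`val, c = 1, 29` → val = 1; c = 29
`val, c = c, val` → val = 29; c = 1
So val = 29

Answer: 29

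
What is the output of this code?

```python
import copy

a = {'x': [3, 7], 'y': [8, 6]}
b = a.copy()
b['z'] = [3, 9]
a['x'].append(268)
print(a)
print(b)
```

Key concept: shallow copy of dict with mutable values.
Step by step:
`a = {'x': [3, 7], 'y': [8, 6]}` → a = {'x': [3, 7], 'y': [8, 6]}
`b = a.copy()` → b = {'x': [3, 7], 'y': [8, 6]}
`b['z'] = [3, 9]` → b = {'x': [3, 7], 'y': [8, 6], 'z': [3, 9]}
`a['x'].append(268)` → a = {'x': [3, 7, 268], 'y': [8, 6]}; b = {'x': [3, 7, 268], 'y': [8, 6], 'z': [3, 9]}
`print(a)` → prints {'x': [3, 7, 268], 'y': [8, 6]}
`print(b)` → prints {'x': [3, 7, 268], 'y': [8, 6], 'z': [3, 9]}

Answer:
{'x': [3, 7, 268], 'y': [8, 6]}
{'x': [3, 7, 268], 'y': [8, 6], 'z': [3, 9]}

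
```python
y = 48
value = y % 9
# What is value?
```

Trace:
`y = 48` → y = 48
`value = y % 9` → value = 3
So value = 3

Answer: 3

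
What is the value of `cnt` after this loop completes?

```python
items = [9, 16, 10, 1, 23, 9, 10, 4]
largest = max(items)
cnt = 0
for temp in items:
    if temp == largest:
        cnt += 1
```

Count of max value 23 in [9, 16, 10, 1, 23, 9, 10, 4]
`cnt` takes the values: 0 → 1

Answer: 1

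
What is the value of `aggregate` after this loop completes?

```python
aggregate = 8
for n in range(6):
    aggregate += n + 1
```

Start at 8, add 1 to 6 = 29
`aggregate` takes the values: 8 → 9 → 11 → 14 → 18 → 23 → 29

Answer: 29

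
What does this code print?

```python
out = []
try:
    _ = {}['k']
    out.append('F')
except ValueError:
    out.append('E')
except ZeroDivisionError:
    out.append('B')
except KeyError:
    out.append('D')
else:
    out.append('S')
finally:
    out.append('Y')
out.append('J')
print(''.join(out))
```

Execution trace: 'D' (except KeyError) → 'Y' (finally) → 'J' (after the try/except). Output: DYJ

Answer: DYJ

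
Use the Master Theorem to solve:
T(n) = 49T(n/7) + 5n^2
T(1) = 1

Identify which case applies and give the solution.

a=49, b=7, f(n)=5n^2. log_7(49) = 2. Since c=2 = 2, Case 2 applies: T(n) = Θ(n^log_b(a) · log n) = O(n^2 log n).

Answer: O(n^2 log n) - Case 2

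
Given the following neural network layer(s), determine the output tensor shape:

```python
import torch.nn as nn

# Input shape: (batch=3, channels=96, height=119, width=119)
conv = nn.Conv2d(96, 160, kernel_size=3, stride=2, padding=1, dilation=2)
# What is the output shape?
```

Input: (3, 96, 119, 119) -> Output: (3, 160, 59, 59)

Answer: (3, 160, 59, 59)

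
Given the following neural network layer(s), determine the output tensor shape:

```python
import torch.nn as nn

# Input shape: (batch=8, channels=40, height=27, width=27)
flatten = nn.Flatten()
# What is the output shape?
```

Input: (8, 40, 27, 27) -> Output: (8, 29160)

Answer: (8, 29160)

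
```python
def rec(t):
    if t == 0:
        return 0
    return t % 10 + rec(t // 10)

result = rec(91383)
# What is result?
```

Sum of digits of 91383: 3 + 8 + 3 + 1 + 9 = 24

Answer: 24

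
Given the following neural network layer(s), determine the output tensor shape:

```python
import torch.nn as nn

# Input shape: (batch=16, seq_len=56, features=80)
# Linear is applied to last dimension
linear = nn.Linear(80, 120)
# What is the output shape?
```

Input: (16, 56, 80) -> Output: (16, 56, 120)

Answer: (16, 56, 120)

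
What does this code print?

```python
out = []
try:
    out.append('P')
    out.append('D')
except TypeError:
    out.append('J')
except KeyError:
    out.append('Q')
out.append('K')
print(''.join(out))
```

Execution trace: 'P' (try body) → 'D' (try body, no exception) → 'K' (after the try/except). Output: PDK

Answer: PDK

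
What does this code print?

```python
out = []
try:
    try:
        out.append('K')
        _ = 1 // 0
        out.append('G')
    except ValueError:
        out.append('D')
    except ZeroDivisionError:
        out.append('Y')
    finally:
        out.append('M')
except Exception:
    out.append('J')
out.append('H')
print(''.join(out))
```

Execution trace: 'K' (inner try body) → 'Y' (inner except ZeroDivisionError) → 'M' (inner finally) → 'H' (after the try/except). Output: KYMH

Answer: KYMH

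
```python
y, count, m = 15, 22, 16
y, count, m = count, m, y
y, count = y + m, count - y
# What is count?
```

Trace:
`y, count, m = 15, 22, 16` → y = 15; count = 22; m = 16
`y, count, m = count, m, y` → y = 22; count = 16; m = 15
`y, count = y + m, count - y` → y = 37; count = -6
So count = -6

Answer: -6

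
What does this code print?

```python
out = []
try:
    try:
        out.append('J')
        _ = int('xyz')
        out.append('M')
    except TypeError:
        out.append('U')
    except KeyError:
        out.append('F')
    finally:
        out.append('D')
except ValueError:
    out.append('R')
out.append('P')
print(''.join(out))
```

Execution trace: 'J' (try body) → 'D' (finally) → 'R' (outer except ValueError) → 'P' (after the try/except). Output: JDRP

Answer: JDRP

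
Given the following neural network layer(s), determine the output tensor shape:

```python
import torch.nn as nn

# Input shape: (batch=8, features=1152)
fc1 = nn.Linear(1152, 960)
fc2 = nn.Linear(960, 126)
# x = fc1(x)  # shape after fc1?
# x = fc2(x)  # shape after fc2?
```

Input: (8, 1152) -> after fc1: (8, 960) -> Output: (8, 126)

Answer: (8, 126)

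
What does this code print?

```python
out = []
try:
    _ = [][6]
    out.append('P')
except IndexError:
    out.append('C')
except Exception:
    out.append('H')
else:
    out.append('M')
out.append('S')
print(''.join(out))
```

Execution trace: 'C' (except IndexError) → 'S' (after the try/except). Output: CS

Answer: CS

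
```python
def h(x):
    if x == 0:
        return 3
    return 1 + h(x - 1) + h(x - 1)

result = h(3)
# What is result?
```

h(x) = 1 + 2·h(x-1), h(0)=3. Closed form: (3+1)·2^3 - 1 = 31.

Answer: 31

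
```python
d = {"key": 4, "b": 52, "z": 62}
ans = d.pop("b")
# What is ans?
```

Trace:
`d = {"key": 4, "b": 52, "z": 62}` → d = {'key': 4, 'b': 52, 'z': 62}
`ans = d.pop("b")` → d = {'key': 4, 'z': 62}; ans = 52
So ans = 52

Answer: 52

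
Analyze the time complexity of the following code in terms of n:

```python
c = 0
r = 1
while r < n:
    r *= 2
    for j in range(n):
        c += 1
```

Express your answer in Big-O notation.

Each loop level contributes: log n × n. Multiplying the contributions gives O(n log n).

Answer: O(n log n)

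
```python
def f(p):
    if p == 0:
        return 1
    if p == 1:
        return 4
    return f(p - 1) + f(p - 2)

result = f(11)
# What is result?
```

Build up from base cases: f(0)=1, f(1)=4, f(2)=5, f(3)=9, f(4)=14, f(5)=23, f(6)=37, ..., f(11)=411

Answer: 411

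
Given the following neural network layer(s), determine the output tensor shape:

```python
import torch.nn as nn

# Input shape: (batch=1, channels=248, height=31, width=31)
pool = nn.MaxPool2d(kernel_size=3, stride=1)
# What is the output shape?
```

Input: (1, 248, 31, 31) -> Output: (1, 248, 29, 29)

Answer: (1, 248, 29, 29)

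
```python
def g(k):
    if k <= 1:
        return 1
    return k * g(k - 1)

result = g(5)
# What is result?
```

g(5) = 5 * 4 * 3 * 2 * 1 = 120

Answer: 120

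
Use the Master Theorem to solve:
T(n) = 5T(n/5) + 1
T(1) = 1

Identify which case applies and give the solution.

a=5, b=5, f(n)=1. log_5(5) = 1. Since c=0 < 1, Case 1 applies: T(n) = Θ(n^log_b(a)) = O(n).

Answer: O(n) - Case 1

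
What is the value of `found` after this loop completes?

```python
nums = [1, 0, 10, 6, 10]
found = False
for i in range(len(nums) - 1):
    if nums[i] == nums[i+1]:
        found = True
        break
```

Check consecutive duplicates in [1, 0, 10, 6, 10]
`found` takes the values: False

Answer: False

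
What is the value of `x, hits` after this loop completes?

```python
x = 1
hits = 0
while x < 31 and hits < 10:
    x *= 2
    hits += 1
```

Double until >= 31 or 10 iterations
`x, hits` takes the values: (1, 0) → (2, 0) → (2, 1) → (4, 1) → (4, 2) → (8, 2) → (8, 3) → (16, 3) → (16, 4) → (32, 4) → (32, 5)

Answer: 32, 5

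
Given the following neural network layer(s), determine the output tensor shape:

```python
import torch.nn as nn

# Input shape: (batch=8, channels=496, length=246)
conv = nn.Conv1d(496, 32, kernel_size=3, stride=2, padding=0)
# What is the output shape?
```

Input: (8, 496, 246) -> Output: (8, 32, 122)

Answer: (8, 32, 122)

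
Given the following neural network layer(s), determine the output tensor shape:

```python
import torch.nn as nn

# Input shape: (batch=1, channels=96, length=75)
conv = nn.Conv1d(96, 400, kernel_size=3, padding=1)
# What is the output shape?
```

Input: (1, 96, 75) -> Output: (1, 400, 75)

Answer: (1, 400, 75)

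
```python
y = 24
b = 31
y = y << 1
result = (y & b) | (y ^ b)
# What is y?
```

Trace:
`y = 24` → y = 24
`b = 31` → b = 31
`y = y << 1` → y = 48
`result = (y & b) | (y ^ b)` → result = 63
So y = 48

Answer: 48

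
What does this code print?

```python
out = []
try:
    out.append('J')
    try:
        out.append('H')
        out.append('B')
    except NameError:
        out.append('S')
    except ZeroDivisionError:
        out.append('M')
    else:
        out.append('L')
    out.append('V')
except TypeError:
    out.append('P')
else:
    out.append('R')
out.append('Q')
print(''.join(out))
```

Execution trace: 'J' (try body) → 'H' (inner try body) → 'B' (inner try body, no exception) → 'L' (inner else) → 'V' (try body, no exception) → 'R' (else) → 'Q' (after the try/except). Output: JHBLVRQ

Answer: JHBLVRQ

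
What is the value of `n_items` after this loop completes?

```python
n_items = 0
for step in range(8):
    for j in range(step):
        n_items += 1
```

Triangle number: 0+1+2+...+7
`n_items` takes the values: 0 → 1 → 2 → 3 → 4 → 5 → 6 → 7 → 8 → 9 → 10 → 11 → 12 → 13 → 14 → 15 → 16 → 17 → 18 → 19 → 20 → 21 → 22 → 23 → 24 → 25 → 26 → 27 → 28

Answer: 28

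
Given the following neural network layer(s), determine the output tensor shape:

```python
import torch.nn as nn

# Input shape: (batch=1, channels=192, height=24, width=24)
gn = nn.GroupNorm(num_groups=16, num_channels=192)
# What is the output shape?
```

Input: (1, 192, 24, 24) -> Output: (1, 192, 24, 24)

Answer: (1, 192, 24, 24)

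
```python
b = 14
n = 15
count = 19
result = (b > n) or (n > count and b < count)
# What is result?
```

Trace:
`b = 14` → b = 14
`n = 15` → n = 15
`count = 19` → count = 19
`result = (b > n) or (n > count and b < count)` → result = False
So result = False

Answer: False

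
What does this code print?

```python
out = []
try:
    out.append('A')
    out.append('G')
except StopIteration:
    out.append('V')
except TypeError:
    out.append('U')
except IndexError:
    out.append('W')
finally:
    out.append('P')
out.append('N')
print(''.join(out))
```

Execution trace: 'A' (try body) → 'G' (try body, no exception) → 'P' (finally) → 'N' (after the try/except). Output: AGPN

Answer: AGPN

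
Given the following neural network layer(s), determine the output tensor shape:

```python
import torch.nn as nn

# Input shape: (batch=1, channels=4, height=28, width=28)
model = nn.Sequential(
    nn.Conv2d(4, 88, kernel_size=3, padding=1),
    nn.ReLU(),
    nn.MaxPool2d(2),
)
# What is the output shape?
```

Input: (1, 4, 28, 28) -> after Conv2d: (1, 88, 28, 28) -> after ReLU: (1, 88, 28, 28) -> Output: (1, 88, 14, 14)

Answer: (1, 88, 14, 14)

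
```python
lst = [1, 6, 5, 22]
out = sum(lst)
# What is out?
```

Trace:
`lst = [1, 6, 5, 22]` → lst = [1, 6, 5, 22]
`out = sum(lst)` → out = 34
So out = 34

Answer: 34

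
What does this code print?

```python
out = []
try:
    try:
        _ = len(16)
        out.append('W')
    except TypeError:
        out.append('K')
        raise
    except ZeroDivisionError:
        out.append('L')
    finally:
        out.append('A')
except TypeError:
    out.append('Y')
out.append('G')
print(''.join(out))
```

Execution trace: 'K' (inner except TypeError) → 'A' (inner finally) → 'Y' (outer except TypeError) → 'G' (after the try/except). Output: KAYG

Answer: KAYG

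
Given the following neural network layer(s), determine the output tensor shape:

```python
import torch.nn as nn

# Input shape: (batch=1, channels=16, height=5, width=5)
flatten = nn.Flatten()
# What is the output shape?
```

Input: (1, 16, 5, 5) -> Output: (1, 400)

Answer: (1, 400)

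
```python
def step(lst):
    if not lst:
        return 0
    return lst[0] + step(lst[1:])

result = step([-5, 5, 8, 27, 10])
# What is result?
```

(-5) + 5 + 8 + 27 + 10 + 0 = 45

Answer: 45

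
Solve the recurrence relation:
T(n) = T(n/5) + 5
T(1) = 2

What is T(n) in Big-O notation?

Each step divides n by 5 and adds 5. After log_5(n) steps we reach T(1)=2. So T(n) = 5·log_5(n) + 2 = O(log n).

Answer: O(log n)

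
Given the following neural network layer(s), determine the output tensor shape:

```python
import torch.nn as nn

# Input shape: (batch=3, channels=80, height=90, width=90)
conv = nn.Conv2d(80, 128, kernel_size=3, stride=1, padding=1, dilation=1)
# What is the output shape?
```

Input: (3, 80, 90, 90) -> Output: (3, 128, 90, 90)

Answer: (3, 128, 90, 90)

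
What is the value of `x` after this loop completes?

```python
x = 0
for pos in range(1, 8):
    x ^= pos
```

XOR of 1 to 7
`x` takes the values: 0 → 1 → 3 → 0 → 4 → 1 → 7 → 0

Answer: 0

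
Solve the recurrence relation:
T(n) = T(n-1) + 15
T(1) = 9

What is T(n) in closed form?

Unrolling: T(n) = T(1) + 15·(n-1) = 9 + 15(n-1) = 15n - 6.

Answer: T(n) = 15n - 6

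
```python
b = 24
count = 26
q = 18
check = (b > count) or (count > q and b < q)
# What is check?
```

Trace:
`b = 24` → b = 24
`count = 26` → count = 26
`q = 18` → q = 18
`check = (b > count) or (count > q and b < q)` → check = False
So check = False

Answer: False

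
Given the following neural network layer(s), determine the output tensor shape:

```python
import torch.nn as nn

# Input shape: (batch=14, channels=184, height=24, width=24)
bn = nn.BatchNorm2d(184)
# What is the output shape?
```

Input: (14, 184, 24, 24) -> Output: (14, 184, 24, 24)

Answer: (14, 184, 24, 24)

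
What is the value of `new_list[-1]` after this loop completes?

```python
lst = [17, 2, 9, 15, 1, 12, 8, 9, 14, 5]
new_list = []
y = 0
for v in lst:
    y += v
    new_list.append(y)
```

Cumulative sum ends at 92
`new_list` takes the values: [] → [17] → [17, 19] → [17, 19, 28] → [17, 19, 28, 43] → [17, 19, 28, 43, 44] → [17, 19, 28, 43, 44, 56] → [17, 19, 28, 43, 44, 56, 64] → [17, 19, 28, 43, 44, 56, 64, 73] → [17, 19, 28, 43, 44, 56, 64, 73, 87] → [17, 19, 28, 43, 44, 56, 64, 73, 87, 92]
So `new_list[-1]` = 92

Answer: 92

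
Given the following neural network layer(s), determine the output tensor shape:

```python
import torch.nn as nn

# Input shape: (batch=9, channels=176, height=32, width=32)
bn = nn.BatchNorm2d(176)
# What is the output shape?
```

Input: (9, 176, 32, 32) -> Output: (9, 176, 32, 32)

Answer: (9, 176, 32, 32)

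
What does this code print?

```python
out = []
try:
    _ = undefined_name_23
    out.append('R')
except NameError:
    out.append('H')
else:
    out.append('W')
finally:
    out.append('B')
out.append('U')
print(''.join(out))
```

Execution trace: 'H' (except NameError) → 'B' (finally) → 'U' (after the try/except). Output: HBU

Answer: HBU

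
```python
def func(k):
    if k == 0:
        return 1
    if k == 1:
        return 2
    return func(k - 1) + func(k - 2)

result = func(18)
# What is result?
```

Build up from base cases: func(0)=1, func(1)=2, func(2)=3, func(3)=5, func(4)=8, func(5)=13, func(6)=21, ..., func(18)=6765

Answer: 6765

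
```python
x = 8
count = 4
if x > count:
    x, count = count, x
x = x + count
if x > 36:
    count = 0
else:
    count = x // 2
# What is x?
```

Trace:
`x = 8` → x = 8
`count = 4` → count = 4
`if x > count: ...` → x > count is True → x = 4; count = 8
`x = x + count` → x = 12
`if x > 36: ...` → x > 36 is False, take else branch → count = 6
So x = 12

Answer: 12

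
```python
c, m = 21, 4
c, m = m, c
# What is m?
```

Trace:
`c, m = 21, 4` → c = 21; m = 4
`c, m = m, c` → c = 4; m = 21
So m = 21

Answer: 21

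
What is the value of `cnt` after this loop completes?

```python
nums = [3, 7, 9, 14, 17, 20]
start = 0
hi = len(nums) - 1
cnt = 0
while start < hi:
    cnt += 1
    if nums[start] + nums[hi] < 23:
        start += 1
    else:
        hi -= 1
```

Steps to find pair summing to 23
`cnt` takes the values: 0 → 1 → 2 → 3 → 4 → 5

Answer: 5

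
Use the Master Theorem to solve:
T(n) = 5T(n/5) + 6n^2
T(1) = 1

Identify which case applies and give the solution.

a=5, b=5, f(n)=6n^2. log_5(5) = 1. Since c=2 > 1 and the regularity condition holds (5(n/5)^2 = (5/5^2)n^2 with 5/5^2 < 1), Case 3 applies: T(n) = Θ(f(n)) = O(n^2).

Answer: O(n^2) - Case 3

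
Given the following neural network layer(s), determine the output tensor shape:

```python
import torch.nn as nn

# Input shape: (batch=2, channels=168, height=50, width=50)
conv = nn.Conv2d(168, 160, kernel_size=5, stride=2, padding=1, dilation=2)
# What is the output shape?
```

Input: (2, 168, 50, 50) -> Output: (2, 160, 22, 22)

Answer: (2, 160, 22, 22)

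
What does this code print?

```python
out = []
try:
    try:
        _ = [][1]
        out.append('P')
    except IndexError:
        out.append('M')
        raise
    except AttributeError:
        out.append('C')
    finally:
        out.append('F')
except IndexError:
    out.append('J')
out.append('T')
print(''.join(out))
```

Execution trace: 'M' (inner except IndexError) → 'F' (inner finally) → 'J' (outer except IndexError) → 'T' (after the try/except). Output: MFJT

Answer: MFJT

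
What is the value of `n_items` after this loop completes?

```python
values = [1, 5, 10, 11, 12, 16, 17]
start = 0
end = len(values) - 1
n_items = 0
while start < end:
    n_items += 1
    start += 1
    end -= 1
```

Iterations until pointers meet (list length 7)
`n_items` takes the values: 0 → 1 → 2 → 3

Answer: 3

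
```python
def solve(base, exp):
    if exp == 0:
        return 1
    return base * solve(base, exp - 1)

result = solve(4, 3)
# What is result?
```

solve(4, 3) = 4 * 4 * 4 = 64

Answer: 64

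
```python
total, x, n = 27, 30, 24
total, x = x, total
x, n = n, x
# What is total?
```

Trace:
`total, x, n = 27, 30, 24` → total = 27; x = 30; n = 24
`total, x = x, total` → total = 30; x = 27
`x, n = n, x` → x = 24; n = 27
So total = 30

Answer: 30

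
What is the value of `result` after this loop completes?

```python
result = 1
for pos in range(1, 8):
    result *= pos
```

7! = 5040
`result` takes the values: 1 → 2 → 6 → 24 → 120 → 720 → 5040

Answer: 5040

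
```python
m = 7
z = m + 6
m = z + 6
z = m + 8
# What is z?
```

Trace:
`m = 7` → m = 7
`z = m + 6` → z = 13
`m = z + 6` → m = 19
`z = m + 8` → z = 27
So z = 27

Answer: 27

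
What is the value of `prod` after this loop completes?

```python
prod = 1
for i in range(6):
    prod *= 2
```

2^6 = 64
`prod` takes the values: 1 → 2 → 4 → 8 → 16 → 32 → 64

Answer: 64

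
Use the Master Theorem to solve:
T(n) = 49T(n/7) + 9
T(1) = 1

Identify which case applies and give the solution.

a=49, b=7, f(n)=9. log_7(49) = 2. Since c=0 < 2, Case 1 applies: T(n) = Θ(n^log_b(a)) = O(n^2).

Answer: O(n^2) - Case 1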